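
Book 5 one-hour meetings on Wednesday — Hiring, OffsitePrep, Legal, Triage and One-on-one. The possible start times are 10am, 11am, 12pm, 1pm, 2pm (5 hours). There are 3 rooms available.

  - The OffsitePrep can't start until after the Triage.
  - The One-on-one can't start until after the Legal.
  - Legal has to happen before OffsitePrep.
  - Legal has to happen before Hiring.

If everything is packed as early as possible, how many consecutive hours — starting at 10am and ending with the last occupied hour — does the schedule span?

The precedence chain requires at least 2 distinct hours.
With at most 3 per hour and 5 meetings, at least 2 hours are needed.
2 works (last occupied hour: 11am): for example One-on-one=11am; Legal=10am; OffsitePrep=11am; Hiring=11am; Triage=10am.

2 hours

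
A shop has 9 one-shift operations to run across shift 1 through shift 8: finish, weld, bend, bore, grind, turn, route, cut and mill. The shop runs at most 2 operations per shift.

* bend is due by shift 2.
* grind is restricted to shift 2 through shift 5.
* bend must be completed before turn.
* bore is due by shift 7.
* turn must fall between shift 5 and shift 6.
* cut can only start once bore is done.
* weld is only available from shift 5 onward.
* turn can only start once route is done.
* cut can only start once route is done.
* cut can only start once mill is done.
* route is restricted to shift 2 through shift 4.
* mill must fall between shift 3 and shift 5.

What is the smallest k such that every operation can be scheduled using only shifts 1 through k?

The precedence chain requires at least 2 distinct shifts.
With at most 2 per shift and 9 operations, at least 5 shifts are needed.
weld can't be placed before shift 5, so the schedule must run through at least shift 5.
5 works (last occupied shift: shift 5): for example grind -> shift 2; bore -> shift 1; cut -> shift 4; weld -> shift 5; route -> shift 2; bend -> shift 1; finish -> shift 3; mill -> shift 3; turn -> shift 5.

5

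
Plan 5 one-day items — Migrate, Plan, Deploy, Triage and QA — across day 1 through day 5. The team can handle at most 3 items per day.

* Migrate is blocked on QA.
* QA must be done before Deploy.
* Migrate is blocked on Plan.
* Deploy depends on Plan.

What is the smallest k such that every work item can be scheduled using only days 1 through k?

The precedence chain requires at least 2 distinct days.
With at most 3 per day and 5 work items, at least 2 days are needed.
2 works (last occupied day: day 2): for example Plan -> day 1, Deploy -> day 2, QA -> day 1, Triage -> day 1, Migrate -> day 2.

2 days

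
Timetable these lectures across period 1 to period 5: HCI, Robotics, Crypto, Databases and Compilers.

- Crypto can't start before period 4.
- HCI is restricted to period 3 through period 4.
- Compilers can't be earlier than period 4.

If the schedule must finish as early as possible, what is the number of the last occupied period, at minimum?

Crypto can't be placed before period 4, so the schedule must run through at least period 4.
4 works (last occupied period: period 4): for example Crypto -> period 4, Compilers -> period 4, HCI -> period 3, Databases -> period 1, Robotics -> period 1.

4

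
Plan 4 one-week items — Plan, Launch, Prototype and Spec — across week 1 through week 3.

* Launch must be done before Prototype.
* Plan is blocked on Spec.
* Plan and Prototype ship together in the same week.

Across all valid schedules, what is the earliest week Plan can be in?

week 2

Precedence pushes Plan to at least week 2.
Plan at week 2 is achievable: Launch in week 1; Spec in week 1; Prototype in week 2; Plan in week 2.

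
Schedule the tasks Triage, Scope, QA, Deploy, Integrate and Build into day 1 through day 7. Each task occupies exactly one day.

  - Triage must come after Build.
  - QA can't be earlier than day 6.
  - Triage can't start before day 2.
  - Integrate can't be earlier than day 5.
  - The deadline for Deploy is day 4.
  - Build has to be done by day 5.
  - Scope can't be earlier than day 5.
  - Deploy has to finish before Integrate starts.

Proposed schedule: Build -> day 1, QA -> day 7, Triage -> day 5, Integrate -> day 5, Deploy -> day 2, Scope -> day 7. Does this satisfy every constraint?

Triage can't start before day 2 — holds.
The deadline for Deploy is day 4 — holds.
Scope can't be earlier than day 5 — holds.
Integrate can't be earlier than day 5 — holds.
Triage must come after Build — holds.
QA can't be earlier than day 6 — holds.
Build has to be done by day 5 — holds.
Deploy has to finish before Integrate starts — holds.

Valid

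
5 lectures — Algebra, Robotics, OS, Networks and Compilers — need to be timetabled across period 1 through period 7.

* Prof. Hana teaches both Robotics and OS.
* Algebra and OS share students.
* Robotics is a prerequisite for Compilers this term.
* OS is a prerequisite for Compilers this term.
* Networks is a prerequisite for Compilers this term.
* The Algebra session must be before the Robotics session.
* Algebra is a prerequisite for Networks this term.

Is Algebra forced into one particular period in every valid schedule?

Algebra can be period 1 (e.g. OS -> period 3, Robotics -> period 2, Compilers -> period 4, Algebra -> period 1, Networks -> period 2) or period 2 (e.g. Algebra -> period 2; OS -> period 1; Compilers -> period 4; Robotics -> period 3; Networks -> period 3).

No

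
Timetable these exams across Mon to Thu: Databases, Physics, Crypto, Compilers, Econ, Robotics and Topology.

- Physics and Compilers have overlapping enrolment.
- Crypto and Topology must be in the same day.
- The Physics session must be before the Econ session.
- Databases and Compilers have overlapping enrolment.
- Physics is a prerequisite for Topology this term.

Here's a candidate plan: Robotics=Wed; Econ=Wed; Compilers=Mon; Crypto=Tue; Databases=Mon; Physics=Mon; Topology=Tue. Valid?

Databases and Compilers have overlapping enrolment — violated.
Physics is a prerequisite for Topology this term — holds.
The Physics session must be before the Econ session — holds.
Crypto and Topology must be in the same day — holds.
Physics and Compilers have overlapping enrolment — violated.

Invalid. Databases and Compilers have overlapping enrolment.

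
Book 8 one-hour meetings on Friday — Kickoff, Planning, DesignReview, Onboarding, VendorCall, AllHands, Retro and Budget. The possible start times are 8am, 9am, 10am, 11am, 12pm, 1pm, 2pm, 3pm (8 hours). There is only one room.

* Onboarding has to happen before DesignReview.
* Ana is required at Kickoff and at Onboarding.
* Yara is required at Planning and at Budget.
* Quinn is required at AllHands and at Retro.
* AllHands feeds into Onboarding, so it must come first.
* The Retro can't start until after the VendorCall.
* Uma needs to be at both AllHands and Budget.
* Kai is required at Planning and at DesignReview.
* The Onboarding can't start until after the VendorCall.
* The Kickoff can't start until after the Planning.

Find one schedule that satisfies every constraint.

Kickoff in 12pm; VendorCall in 8am; AllHands in 9am; Onboarding in 10am; Retro in 2pm; DesignReview in 1pm; Budget in 3pm; Planning in 11am

Checking: Planning(11am) before Kickoff(12pm); AllHands(9am) before Onboarding(10am); Onboarding(10am) before DesignReview(1pm); VendorCall(8am) before Retro(2pm); VendorCall(8am) before Onboarding(10am); Planning(11am) != DesignReview(1pm); Kickoff(12pm) != Onboarding(10am); Planning(11am) != Budget(3pm); AllHands(9am) != Retro(2pm); AllHands(9am) != Budget(3pm); max 1 per hour (cap 1).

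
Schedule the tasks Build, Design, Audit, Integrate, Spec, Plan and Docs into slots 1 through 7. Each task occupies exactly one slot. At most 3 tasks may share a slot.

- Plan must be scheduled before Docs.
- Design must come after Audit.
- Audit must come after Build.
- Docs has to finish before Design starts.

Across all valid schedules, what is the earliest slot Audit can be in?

Precedence pushes Audit to at least 2; downstream work caps Audit at 6.
Audit at 2 is achievable: Build -> 1; Audit -> 2; Spec -> 2; Docs -> 2; Integrate -> 1; Design -> 3; Plan -> 1.

2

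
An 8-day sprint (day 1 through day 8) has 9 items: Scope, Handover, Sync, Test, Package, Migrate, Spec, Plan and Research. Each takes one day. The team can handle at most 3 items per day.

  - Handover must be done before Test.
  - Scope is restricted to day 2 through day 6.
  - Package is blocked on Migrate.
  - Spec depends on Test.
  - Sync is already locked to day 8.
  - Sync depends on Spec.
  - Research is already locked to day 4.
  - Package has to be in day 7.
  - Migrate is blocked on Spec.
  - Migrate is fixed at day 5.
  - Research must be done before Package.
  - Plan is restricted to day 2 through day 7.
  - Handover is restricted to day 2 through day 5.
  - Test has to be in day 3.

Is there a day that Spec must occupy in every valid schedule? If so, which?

Test is fixed at day 3 and must come before Spec, so Spec is at least day 4.
Migrate is fixed at day 5 and must come after Spec, so Spec is at most day 4.
So Spec must be day 4.

day 4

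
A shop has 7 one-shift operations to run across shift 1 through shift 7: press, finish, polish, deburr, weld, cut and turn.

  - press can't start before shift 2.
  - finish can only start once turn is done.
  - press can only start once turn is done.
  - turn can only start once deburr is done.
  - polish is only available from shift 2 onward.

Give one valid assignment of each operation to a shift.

weld=shift 1, polish=shift 2, press=shift 3, turn=shift 2, deburr=shift 1, cut=shift 1, finish=shift 3

Checking: deburr(shift 1) before turn(shift 2); turn(shift 2) before press(shift 3); turn(shift 2) before finish(shift 3); polish=shift 2 in [shift 2,shift 7]; press=shift 3 in [shift 2,shift 7].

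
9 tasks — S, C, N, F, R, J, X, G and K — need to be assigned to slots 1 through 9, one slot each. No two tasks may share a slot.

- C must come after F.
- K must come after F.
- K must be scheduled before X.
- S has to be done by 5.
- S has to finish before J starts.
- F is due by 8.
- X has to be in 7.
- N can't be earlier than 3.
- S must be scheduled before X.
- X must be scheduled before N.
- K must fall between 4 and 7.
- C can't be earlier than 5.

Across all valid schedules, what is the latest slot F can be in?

F's own window allows nothing later than 8; downstream work caps F at 5.
F at 5 is achievable: F in 5; C in 8; J in 2; S in 1; G in 4; X in 7; K in 6; N in 9; R in 3.

5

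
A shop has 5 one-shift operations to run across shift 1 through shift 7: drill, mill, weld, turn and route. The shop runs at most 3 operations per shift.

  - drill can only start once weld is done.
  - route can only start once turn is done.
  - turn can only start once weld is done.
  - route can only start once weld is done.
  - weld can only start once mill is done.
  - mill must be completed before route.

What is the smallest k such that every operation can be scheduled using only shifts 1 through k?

The precedence chain requires at least 4 distinct shifts.
With at most 3 per shift and 5 operations, at least 2 shifts are needed.
4 works (last occupied shift: shift 4): for example mill in shift 1; turn in shift 3; route in shift 4; drill in shift 3; weld in shift 2.

4 shifts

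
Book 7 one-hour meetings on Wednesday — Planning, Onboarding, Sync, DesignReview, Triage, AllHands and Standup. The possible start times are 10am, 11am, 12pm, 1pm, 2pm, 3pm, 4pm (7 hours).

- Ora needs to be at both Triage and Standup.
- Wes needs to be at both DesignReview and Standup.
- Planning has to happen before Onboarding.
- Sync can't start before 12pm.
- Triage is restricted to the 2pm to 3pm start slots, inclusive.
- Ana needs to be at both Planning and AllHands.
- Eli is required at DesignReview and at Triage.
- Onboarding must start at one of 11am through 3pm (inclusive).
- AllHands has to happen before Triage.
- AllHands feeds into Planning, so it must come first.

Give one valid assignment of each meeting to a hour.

Triage -> 2pm; Standup -> 11am; Planning -> 11am; Onboarding -> 12pm; Sync -> 12pm; AllHands -> 10am; DesignReview -> 10am

Checking: AllHands(10am) before Triage(2pm); AllHands(10am) before Planning(11am); Planning(11am) before Onboarding(12pm); DesignReview(10am) != Triage(2pm); Planning(11am) != AllHands(10am); Triage(2pm) != Standup(11am); DesignReview(10am) != Standup(11am); Triage=2pm in [2pm,3pm]; Sync=12pm in [12pm,4pm]; Onboarding=12pm in [11am,3pm].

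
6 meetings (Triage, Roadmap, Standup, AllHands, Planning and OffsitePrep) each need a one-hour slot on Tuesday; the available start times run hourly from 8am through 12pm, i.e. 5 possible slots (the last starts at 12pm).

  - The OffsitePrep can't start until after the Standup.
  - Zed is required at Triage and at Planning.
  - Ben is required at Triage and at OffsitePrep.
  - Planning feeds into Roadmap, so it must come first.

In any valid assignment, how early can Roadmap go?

9am

Precedence pushes Roadmap to at least 9am.
Roadmap at 9am is achievable: OffsitePrep -> 9am, Planning -> 8am, Standup -> 8am, Roadmap -> 9am, AllHands -> 8am, Triage -> 10am.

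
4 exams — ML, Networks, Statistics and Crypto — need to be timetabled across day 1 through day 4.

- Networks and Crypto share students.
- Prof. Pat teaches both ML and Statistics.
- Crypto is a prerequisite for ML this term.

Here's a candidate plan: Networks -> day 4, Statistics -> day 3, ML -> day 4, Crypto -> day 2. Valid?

Networks and Crypto share students — holds.
Crypto is a prerequisite for ML this term — holds.
Prof. Pat teaches both ML and Statistics — holds.

Yes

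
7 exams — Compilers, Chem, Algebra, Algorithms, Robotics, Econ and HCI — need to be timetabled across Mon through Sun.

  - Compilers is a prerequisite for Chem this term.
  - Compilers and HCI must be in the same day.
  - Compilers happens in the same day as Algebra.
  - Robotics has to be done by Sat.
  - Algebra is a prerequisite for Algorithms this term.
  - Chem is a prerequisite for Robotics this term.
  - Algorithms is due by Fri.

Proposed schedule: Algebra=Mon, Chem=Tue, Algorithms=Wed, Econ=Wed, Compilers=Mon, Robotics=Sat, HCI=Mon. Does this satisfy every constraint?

Valid

Compilers and HCI must be in the same day — holds.
Chem is a prerequisite for Robotics this term — holds.
Algorithms is due by Fri — holds.
Compilers is a prerequisite for Chem this term — holds.
Compilers happens in the same day as Algebra — holds.
Algebra is a prerequisite for Algorithms this term — holds.
Robotics has to be done by Sat — holds.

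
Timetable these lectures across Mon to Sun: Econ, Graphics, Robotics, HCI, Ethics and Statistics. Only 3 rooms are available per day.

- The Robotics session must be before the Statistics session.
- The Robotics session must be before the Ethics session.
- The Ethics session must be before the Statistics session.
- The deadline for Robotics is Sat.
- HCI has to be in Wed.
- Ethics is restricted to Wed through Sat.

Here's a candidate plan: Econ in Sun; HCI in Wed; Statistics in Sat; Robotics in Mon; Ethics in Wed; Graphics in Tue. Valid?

The Robotics session must be before the Ethics session — holds.
Ethics is restricted to Wed through Sat — holds.
The Ethics session must be before the Statistics session — holds.
The Robotics session must be before the Statistics session — holds.
The deadline for Robotics is Sat — holds.
HCI has to be in Wed — holds.
Only 3 rooms are available per day — holds.

Yes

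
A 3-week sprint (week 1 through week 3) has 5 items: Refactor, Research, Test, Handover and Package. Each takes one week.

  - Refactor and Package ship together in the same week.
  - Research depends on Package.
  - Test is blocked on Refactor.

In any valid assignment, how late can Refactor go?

week 2

Downstream work caps Refactor at week 2.
Refactor at week 2 is achievable: Refactor -> week 2, Handover -> week 1, Package -> week 2, Research -> week 3, Test -> week 3.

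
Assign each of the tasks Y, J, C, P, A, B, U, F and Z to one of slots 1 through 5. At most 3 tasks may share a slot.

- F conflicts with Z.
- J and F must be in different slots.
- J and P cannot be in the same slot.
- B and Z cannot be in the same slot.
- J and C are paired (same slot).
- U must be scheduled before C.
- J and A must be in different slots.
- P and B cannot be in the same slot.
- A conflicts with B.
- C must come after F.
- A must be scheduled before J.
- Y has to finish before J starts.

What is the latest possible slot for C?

5

Precedence pushes C to at least 2.
C at 5 is achievable: F in 2; U in 1; A in 1; Z in 4; P in 2; C in 5; Y in 1; B in 3; J in 5.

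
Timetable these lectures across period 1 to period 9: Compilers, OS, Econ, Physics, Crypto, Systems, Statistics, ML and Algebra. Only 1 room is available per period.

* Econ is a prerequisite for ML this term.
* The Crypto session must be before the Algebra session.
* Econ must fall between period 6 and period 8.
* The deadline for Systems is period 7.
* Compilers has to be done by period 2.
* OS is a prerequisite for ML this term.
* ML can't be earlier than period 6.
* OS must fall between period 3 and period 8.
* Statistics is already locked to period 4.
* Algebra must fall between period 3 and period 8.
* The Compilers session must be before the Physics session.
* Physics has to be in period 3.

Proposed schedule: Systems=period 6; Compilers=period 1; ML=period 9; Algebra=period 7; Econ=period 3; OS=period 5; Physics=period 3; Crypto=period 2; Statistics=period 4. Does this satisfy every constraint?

Invalid. Econ must fall between period 6 and period 8.

OS is a prerequisite for ML this term — holds.
Econ must fall between period 6 and period 8 — violated.
The Crypto session must be before the Algebra session — holds.
The deadline for Systems is period 7 — holds.
ML can't be earlier than period 6 — holds.
Econ is a prerequisite for ML this term — holds.
The Compilers session must be before the Physics session — holds.
OS must fall between period 3 and period 8 — holds.
Statistics is already locked to period 4 — holds.
Only 1 room is available per period — violated.
Algebra must fall between period 3 and period 8 — holds.
Physics has to be in period 3 — holds.
Compilers has to be done by period 2 — holds.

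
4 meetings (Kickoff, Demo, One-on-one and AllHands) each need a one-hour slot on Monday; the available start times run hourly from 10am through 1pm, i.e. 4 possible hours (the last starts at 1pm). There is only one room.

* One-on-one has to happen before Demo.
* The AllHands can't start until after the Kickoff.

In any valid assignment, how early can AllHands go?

Precedence pushes AllHands to at least 11am.
AllHands at 11am is achievable: Kickoff -> 10am, One-on-one -> 12pm, Demo -> 1pm, AllHands -> 11am.

11am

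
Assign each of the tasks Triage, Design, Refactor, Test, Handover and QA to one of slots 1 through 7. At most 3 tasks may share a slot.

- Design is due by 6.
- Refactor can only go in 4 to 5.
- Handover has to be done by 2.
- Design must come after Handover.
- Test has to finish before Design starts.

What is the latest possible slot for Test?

5

Downstream work caps Test at 5.
Test at 5 is achievable: Triage=1, Design=6, Test=5, Handover=1, QA=1, Refactor=4.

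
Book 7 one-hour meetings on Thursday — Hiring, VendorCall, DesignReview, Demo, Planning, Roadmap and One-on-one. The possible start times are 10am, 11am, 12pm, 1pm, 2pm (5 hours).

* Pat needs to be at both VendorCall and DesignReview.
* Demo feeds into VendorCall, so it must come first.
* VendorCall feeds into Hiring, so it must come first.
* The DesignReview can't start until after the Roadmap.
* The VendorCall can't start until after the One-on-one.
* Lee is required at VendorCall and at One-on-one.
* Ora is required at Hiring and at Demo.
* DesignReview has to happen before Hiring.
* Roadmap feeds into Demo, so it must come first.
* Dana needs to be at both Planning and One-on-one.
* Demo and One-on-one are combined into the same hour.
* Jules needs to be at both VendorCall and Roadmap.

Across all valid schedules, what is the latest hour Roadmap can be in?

Downstream work caps Roadmap at 11am.
Roadmap at 11am is achievable: Roadmap=11am; One-on-one=12pm; Hiring=2pm; VendorCall=1pm; Demo=12pm; DesignReview=12pm; Planning=10am.

11am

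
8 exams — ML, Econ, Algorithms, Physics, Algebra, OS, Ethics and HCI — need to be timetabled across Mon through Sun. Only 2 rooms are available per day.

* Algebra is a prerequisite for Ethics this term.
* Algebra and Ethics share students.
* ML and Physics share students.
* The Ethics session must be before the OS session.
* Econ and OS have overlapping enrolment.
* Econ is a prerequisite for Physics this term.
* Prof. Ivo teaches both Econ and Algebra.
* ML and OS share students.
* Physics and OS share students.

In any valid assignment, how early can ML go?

ML at Mon is achievable: ML -> Mon, Algorithms -> Wed, Physics -> Wed, OS -> Thu, Algebra -> Mon, Econ -> Tue, Ethics -> Tue, HCI -> Thu.

Mon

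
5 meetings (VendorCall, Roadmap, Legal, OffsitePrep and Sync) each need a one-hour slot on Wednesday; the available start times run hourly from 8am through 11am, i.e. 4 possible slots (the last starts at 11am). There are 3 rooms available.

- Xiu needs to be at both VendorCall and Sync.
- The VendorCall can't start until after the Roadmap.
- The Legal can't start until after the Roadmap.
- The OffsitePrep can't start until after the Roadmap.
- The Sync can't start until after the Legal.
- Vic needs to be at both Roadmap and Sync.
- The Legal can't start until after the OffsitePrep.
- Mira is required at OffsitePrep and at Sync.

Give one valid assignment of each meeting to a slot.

OffsitePrep -> 9am, VendorCall -> 9am, Sync -> 11am, Legal -> 10am, Roadmap -> 8am

Checking: Roadmap(8am) before VendorCall(9am); Roadmap(8am) before OffsitePrep(9am); Roadmap(8am) before Legal(10am); Legal(10am) before Sync(11am); OffsitePrep(9am) before Legal(10am); Roadmap(8am) != Sync(11am); OffsitePrep(9am) != Sync(11am); VendorCall(9am) != Sync(11am); max 2 per slot (cap 3).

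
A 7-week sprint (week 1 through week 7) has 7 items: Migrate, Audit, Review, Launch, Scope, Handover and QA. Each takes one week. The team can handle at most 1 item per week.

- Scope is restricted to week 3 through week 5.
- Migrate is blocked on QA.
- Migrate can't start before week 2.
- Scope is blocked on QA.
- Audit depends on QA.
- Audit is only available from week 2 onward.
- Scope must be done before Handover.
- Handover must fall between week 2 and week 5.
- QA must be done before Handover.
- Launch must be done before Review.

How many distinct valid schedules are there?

Splitting on Scope: it can be week 3 (36), week 4 (20). Listing each branch's schedules as (Migrate, Audit, Review, Launch, Handover, QA) by week number:
Scope=week 3: (2,4,7,6,5,1) (2,5,7,6,4,1) (2,6,7,4,5,1) (2,6,7,5,4,1) (2,7,6,4,5,1) (2,7,6,5,4,1) (4,2,7,6,5,1) (4,6,7,1,5,2) (4,6,7,2,5,1) (4,7,6,1,5,2) (4,7,6,2,5,1) (5,2,7,6,4,1) (5,6,7,1,4,2) (5,6,7,2,4,1) (5,7,6,1,4,2) (5,7,6,2,4,1) (6,2,7,4,5,1) (6,2,7,5,4,1) (6,4,7,1,5,2) (6,4,7,2,5,1) (6,5,7,1,4,2) (6,5,7,2,4,1) (6,7,4,1,5,2) (6,7,4,2,5,1) (6,7,5,1,4,2) (6,7,5,2,4,1) (7,2,6,4,5,1) (7,2,6,5,4,1) (7,4,6,1,5,2) (7,4,6,2,5,1) (7,5,6,1,4,2) (7,5,6,2,4,1) (7,6,4,1,5,2) (7,6,4,2,5,1) (7,6,5,1,4,2) (7,6,5,2,4,1) — 36.
Scope=week 4: (2,3,7,6,5,1) (2,6,7,3,5,1) (2,7,6,3,5,1) (3,2,7,6,5,1) (3,6,7,1,5,2) (3,6,7,2,5,1) (3,7,6,1,5,2) (3,7,6,2,5,1) (6,2,7,3,5,1) (6,3,7,1,5,2) (6,3,7,2,5,1) (6,7,2,1,5,3) (6,7,3,1,5,2) (6,7,3,2,5,1) (7,2,6,3,5,1) (7,3,6,1,5,2) (7,3,6,2,5,1) (7,6,2,1,5,3) (7,6,3,1,5,2) (7,6,3,2,5,1) — 20.
Summing: 36 + 20 = 56.

56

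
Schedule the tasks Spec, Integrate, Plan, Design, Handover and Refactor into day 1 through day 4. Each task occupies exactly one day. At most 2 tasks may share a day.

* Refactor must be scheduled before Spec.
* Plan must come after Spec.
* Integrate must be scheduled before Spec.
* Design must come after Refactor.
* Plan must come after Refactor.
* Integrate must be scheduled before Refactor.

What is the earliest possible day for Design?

day 3

Precedence pushes Design to at least day 3.
Design at day 3 is achievable: Plan=day 4; Handover=day 1; Spec=day 3; Integrate=day 1; Refactor=day 2; Design=day 3.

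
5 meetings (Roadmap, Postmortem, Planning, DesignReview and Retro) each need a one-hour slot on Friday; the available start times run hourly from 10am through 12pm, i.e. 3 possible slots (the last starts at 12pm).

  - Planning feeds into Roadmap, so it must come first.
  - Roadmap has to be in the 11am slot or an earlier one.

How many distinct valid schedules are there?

27

Splitting on Postmortem: it can be 10am (9), 11am (9), 12pm (9). Listing each branch's schedules as (Roadmap, Planning, DesignReview, Retro):
Postmortem=10am: (11am,10am,10am,10am) (11am,10am,10am,11am) (11am,10am,10am,12pm) (11am,10am,11am,10am) (11am,10am,11am,11am) (11am,10am,11am,12pm) (11am,10am,12pm,10am) (11am,10am,12pm,11am) (11am,10am,12pm,12pm) — 9.
Postmortem=11am: (11am,10am,10am,10am) (11am,10am,10am,11am) (11am,10am,10am,12pm) (11am,10am,11am,10am) (11am,10am,11am,11am) (11am,10am,11am,12pm) (11am,10am,12pm,10am) (11am,10am,12pm,11am) (11am,10am,12pm,12pm) — 9.
Postmortem=12pm: (11am,10am,10am,10am) (11am,10am,10am,11am) (11am,10am,10am,12pm) (11am,10am,11am,10am) (11am,10am,11am,11am) (11am,10am,11am,12pm) (11am,10am,12pm,10am) (11am,10am,12pm,11am) (11am,10am,12pm,12pm) — 9.
Summing: 9 + 9 + 9 = 27.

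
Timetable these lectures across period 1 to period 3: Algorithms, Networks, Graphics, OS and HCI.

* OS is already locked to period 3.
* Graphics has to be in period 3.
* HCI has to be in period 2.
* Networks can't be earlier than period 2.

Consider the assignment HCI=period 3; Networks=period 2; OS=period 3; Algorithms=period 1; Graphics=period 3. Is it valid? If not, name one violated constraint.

Graphics has to be in period 3 — holds.
HCI has to be in period 2 — violated.
OS is already locked to period 3 — holds.
Networks can't be earlier than period 2 — holds.

No — it violates: HCI has to be in period 2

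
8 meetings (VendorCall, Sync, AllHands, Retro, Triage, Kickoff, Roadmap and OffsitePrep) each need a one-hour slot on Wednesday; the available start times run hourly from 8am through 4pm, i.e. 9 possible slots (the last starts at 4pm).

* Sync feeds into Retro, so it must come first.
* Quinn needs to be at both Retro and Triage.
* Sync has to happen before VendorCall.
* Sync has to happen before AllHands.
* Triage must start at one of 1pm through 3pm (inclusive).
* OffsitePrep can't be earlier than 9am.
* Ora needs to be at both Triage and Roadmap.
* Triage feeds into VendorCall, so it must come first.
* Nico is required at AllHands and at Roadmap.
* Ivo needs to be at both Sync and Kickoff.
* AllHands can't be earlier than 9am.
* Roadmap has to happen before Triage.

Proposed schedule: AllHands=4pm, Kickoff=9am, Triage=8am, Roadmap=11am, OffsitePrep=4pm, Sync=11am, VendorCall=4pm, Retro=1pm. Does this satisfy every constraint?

No. Triage must start at one of 1pm through 3pm (inclusive) is not satisfied.

OffsitePrep can't be earlier than 9am — holds.
Quinn needs to be at both Retro and Triage — holds.
Triage must start at one of 1pm through 3pm (inclusive) — violated.
Ora needs to be at both Triage and Roadmap — holds.
Sync has to happen before AllHands — holds.
Triage feeds into VendorCall, so it must come first — holds.
Nico is required at AllHands and at Roadmap — holds.
Sync feeds into Retro, so it must come first — holds.
Roadmap has to happen before Triage — violated.
AllHands can't be earlier than 9am — holds.
Sync has to happen before VendorCall — holds.
Ivo needs to be at both Sync and Kickoff — holds.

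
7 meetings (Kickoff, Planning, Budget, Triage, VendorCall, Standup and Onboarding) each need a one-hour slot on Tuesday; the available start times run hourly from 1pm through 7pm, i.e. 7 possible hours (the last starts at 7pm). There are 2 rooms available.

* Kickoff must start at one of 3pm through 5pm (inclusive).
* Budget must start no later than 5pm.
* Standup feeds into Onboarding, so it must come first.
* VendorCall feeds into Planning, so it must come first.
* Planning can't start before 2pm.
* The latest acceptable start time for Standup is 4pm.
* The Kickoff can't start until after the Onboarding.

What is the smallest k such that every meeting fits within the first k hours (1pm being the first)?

The precedence chain requires at least 3 distinct hours.
With at most 2 per hour and 7 meetings, at least 4 hours are needed.
4 works (last occupied hour: 4pm): for example Onboarding in 2pm; Triage in 4pm; VendorCall in 1pm; Kickoff in 3pm; Standup in 1pm; Budget in 3pm; Planning in 2pm.

4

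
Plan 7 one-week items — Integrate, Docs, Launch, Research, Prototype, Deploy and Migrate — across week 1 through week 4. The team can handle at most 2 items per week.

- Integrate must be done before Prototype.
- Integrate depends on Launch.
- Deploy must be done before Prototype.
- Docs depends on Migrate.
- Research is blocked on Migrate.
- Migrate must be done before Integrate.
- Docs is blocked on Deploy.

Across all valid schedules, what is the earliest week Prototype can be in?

Precedence pushes Prototype to at least week 3.
Prototype at week 3 is achievable: Integrate -> week 2; Prototype -> week 3; Migrate -> week 1; Research -> week 4; Deploy -> week 2; Launch -> week 1; Docs -> week 3.

week 3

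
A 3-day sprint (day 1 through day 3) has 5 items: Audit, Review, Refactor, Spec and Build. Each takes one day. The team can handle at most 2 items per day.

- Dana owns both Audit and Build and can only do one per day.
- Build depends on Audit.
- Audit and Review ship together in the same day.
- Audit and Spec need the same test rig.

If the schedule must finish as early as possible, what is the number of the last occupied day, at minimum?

3

The precedence chain requires at least 2 distinct days.
With at most 2 per day and 5 tasks, at least 3 days are needed.
3 works (last occupied day: day 3): for example Audit -> day 1, Refactor -> day 2, Review -> day 1, Spec -> day 3, Build -> day 2.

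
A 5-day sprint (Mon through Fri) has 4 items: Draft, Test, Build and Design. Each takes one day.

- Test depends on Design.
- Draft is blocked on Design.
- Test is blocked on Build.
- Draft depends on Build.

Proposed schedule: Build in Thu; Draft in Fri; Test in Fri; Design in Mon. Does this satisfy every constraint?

Draft is blocked on Design — holds.
Test is blocked on Build — holds.
Draft depends on Build — holds.
Test depends on Design — holds.

Valid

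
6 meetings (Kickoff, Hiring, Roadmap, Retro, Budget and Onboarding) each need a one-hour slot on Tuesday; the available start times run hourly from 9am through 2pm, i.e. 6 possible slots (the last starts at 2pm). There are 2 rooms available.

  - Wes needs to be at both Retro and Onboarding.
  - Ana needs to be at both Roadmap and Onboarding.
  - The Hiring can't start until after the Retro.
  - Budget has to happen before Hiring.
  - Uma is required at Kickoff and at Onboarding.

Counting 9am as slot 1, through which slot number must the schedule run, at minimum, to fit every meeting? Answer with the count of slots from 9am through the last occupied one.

3

The precedence chain requires at least 2 distinct slots.
With at most 2 per slot and 6 meetings, at least 3 slots are needed.
3 works (last occupied slot: 11am): for example Roadmap in 11am, Onboarding in 10am, Kickoff in 11am, Budget in 9am, Retro in 9am, Hiring in 10am.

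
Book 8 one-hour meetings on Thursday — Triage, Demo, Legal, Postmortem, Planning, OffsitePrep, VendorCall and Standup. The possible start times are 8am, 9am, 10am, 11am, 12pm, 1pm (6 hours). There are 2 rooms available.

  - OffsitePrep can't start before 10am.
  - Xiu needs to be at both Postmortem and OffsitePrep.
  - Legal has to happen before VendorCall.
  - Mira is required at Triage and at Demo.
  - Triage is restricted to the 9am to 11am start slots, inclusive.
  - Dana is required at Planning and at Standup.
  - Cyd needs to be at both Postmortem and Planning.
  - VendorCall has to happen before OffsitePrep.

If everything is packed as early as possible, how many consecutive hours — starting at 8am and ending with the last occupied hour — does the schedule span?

The precedence chain requires at least 3 distinct hours.
With at most 2 per hour and 8 meetings, at least 4 hours are needed.
4 works (last occupied hour: 11am): for example OffsitePrep -> 10am, Standup -> 11am, Planning -> 10am, Triage -> 9am, VendorCall -> 9am, Postmortem -> 11am, Demo -> 8am, Legal -> 8am.

4 hours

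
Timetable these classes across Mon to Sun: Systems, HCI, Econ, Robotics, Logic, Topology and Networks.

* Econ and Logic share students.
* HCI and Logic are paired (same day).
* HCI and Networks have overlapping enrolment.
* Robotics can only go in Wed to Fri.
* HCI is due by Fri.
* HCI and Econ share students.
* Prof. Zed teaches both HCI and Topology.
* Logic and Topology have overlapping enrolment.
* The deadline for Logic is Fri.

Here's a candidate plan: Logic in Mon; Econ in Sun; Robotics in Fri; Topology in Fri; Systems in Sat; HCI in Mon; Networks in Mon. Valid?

No — it violates: HCI and Networks have overlapping enrolment

The deadline for Logic is Fri — holds.
HCI and Networks have overlapping enrolment — violated.
Logic and Topology have overlapping enrolment — holds.
HCI is due by Fri — holds.
Econ and Logic share students — holds.
HCI and Logic are paired (same day) — holds.
Prof. Zed teaches both HCI and Topology — holds.
HCI and Econ share students — holds.
Robotics can only go in Wed to Fri — holds.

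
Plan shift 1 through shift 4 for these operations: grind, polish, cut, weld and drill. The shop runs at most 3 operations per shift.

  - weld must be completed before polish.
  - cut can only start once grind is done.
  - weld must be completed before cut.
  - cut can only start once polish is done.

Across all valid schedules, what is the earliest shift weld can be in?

Downstream work caps weld at shift 2.
weld at shift 1 is achievable: cut in shift 3; polish in shift 2; drill in shift 1; weld in shift 1; grind in shift 1.

shift 1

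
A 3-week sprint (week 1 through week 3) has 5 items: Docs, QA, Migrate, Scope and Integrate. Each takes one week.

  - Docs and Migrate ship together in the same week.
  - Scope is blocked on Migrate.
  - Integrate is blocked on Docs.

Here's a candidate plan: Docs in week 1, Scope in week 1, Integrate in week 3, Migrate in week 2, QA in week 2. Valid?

No — it violates: Scope is blocked on Migrate

Scope is blocked on Migrate — violated.
Docs and Migrate ship together in the same week — violated.
Integrate is blocked on Docs — holds.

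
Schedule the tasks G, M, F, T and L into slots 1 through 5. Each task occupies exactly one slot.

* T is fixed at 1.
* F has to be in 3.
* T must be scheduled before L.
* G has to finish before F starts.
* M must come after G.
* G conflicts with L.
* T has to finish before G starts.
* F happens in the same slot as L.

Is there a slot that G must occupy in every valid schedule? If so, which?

T is fixed at 1 and must come before G, so G is at least 2.
F is fixed at 3 and must come after G, so G is at most 2.
So G must be 2.

2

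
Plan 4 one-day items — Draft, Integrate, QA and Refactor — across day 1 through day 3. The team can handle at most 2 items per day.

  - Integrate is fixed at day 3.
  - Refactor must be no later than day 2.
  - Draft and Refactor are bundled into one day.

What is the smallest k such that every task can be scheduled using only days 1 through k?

With at most 2 per day and 4 tasks, at least 2 days are needed.
Integrate can't be placed before day 3, so the schedule must run through at least day 3.
3 works (last occupied day: day 3): for example QA in day 2, Integrate in day 3, Draft in day 1, Refactor in day 1.

3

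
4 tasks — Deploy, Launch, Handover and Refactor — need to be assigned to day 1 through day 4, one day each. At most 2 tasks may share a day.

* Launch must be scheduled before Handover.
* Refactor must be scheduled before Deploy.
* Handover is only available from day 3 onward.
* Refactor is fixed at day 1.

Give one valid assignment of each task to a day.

Deploy in day 2; Handover in day 3; Launch in day 1; Refactor in day 1

Checking: Refactor(day 1) before Deploy(day 2); Launch(day 1) before Handover(day 3); Refactor=day 1 in [day 1,day 1]; Handover=day 3 in [day 3,day 4]; max 2 per day (cap 2).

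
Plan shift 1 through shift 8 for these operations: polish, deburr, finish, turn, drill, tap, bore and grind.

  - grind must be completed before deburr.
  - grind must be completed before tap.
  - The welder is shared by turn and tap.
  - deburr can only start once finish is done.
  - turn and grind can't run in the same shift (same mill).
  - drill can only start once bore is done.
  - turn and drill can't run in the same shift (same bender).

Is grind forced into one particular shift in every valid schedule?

No

grind can be shift 1 (e.g. polish=shift 1, turn=shift 3, bore=shift 1, drill=shift 2, tap=shift 2, grind=shift 1, finish=shift 1, deburr=shift 2) or shift 2 (e.g. turn in shift 1; drill in shift 2; polish in shift 1; finish in shift 1; deburr in shift 3; bore in shift 1; tap in shift 3; grind in shift 2).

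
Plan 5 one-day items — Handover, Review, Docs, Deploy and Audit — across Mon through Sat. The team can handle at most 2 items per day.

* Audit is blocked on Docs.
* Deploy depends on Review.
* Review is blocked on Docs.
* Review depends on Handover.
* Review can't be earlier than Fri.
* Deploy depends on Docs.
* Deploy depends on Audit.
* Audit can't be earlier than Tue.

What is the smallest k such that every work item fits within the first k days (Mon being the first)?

The precedence chain requires at least 3 distinct days.
With at most 2 per day and 5 work items, at least 3 days are needed.
Propagating the time windows through the other constraints, Deploy can't land before Sat — that is day 6 counting from Mon — so the schedule must run through at least 6 days.
6 works (last occupied day: Sat): for example Audit=Tue; Docs=Mon; Handover=Mon; Review=Fri; Deploy=Sat.

6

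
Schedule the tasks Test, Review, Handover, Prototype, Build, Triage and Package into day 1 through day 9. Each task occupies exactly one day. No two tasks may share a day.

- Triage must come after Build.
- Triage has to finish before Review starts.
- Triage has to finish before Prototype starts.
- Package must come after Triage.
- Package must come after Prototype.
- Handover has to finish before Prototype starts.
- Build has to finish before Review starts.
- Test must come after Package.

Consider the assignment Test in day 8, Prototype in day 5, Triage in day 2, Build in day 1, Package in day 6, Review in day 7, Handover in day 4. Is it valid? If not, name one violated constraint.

Valid

Build has to finish before Review starts — holds.
Triage has to finish before Review starts — holds.
Test must come after Package — holds.
Triage must come after Build — holds.
Package must come after Triage — holds.
No two tasks may share a day — holds.
Triage has to finish before Prototype starts — holds.
Handover has to finish before Prototype starts — holds.
Package must come after Prototype — holds.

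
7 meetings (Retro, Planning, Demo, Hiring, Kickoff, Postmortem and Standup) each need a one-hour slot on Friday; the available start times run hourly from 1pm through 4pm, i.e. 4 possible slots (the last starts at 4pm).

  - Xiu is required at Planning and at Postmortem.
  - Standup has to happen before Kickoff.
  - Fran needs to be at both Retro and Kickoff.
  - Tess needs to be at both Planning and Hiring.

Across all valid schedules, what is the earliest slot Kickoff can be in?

Precedence pushes Kickoff to at least 2pm.
Kickoff at 2pm is achievable: Planning=1pm; Retro=1pm; Postmortem=2pm; Hiring=2pm; Demo=1pm; Kickoff=2pm; Standup=1pm.

2pm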